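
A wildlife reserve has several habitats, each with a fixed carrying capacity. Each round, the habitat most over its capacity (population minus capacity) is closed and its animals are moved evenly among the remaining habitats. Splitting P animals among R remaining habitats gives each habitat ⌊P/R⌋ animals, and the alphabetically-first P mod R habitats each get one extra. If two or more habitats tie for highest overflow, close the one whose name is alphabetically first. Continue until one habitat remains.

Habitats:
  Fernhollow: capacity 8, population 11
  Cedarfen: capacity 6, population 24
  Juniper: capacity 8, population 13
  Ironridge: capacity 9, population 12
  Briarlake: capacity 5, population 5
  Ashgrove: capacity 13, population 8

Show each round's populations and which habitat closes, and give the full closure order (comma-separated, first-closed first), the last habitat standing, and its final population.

Round 1: Ashgrove=8 Briarlake=5 Cedarfen=24 Fernhollow=11 Ironridge=12 Juniper=13 → close Cedarfen (overflow 18)
  24÷5 = 4 each, +1 to first 4
Round 2: Ashgrove=13 Briarlake=10 Fernhollow=16 Ironridge=17 Juniper=17 → close Juniper (overflow 9)
  17÷4 = 4 each, +1 to first 1
Round 3: Ashgrove=18 Briarlake=14 Fernhollow=20 Ironridge=21 → close Fernhollow (overflow 12)
  20÷3 = 6 each, +1 to first 2
Round 4: Ashgrove=25 Briarlake=21 Ironridge=27 → close Ironridge (overflow 18)
  27÷2 = 13 each, +1 to first 1
Round 5: Ashgrove=39 Briarlake=34 → close Briarlake (overflow 29)
  34÷1 = 34 each, +1 to first 0

Closure order: Cedarfen, Juniper, Fernhollow, Ironridge, Briarlake
Last habitat: Ashgrove with 73 animals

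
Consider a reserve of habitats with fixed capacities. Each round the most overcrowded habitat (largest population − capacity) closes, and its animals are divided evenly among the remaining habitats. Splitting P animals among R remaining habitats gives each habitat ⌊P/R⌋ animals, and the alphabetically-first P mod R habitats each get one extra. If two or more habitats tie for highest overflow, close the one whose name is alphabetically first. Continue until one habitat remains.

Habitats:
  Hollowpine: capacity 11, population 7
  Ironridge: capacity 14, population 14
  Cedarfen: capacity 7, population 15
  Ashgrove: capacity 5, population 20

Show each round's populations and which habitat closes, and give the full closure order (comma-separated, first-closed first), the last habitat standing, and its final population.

Closure order: Ashgrove, Cedarfen, Ironridge
Last habitat: Hollowpine with 56 animals

Round 1: Ashgrove=20 Cedarfen=15 Hollowpine=7 Ironridge=14 → close Ashgrove (overflow 15)
  20÷3 = 6 each, +1 to first 2
Round 2: Cedarfen=22 Hollowpine=14 Ironridge=20 → close Cedarfen (overflow 15)
  22÷2 = 11 each, +1 to first 0
Round 3: Hollowpine=25 Ironridge=31 → close Ironridge (overflow 17)
  31÷1 = 31 each, +1 to first 0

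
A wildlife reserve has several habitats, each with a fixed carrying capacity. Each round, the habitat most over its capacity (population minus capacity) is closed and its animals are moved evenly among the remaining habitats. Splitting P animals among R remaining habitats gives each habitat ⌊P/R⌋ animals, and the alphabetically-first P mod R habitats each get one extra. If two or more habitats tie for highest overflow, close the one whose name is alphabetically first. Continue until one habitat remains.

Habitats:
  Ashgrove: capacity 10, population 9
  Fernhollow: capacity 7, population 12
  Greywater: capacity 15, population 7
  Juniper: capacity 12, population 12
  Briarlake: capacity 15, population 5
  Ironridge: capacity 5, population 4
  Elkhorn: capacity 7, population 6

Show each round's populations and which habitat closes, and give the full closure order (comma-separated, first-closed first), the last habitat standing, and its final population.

Closure order: Fernhollow, Juniper, Ashgrove, Elkhorn, Ironridge, Greywater
Last habitat: Briarlake with 55 animals

Round 1: Ashgrove=9 Briarlake=5 Elkhorn=6 Fernhollow=12 Greywater=7 Ironridge=4 Juniper=12 → close Fernhollow (overflow 5)
  12÷6 = 2 each, +1 to first 0
Round 2: Ashgrove=11 Briarlake=7 Elkhorn=8 Greywater=9 Ironridge=6 Juniper=14 → close Juniper (overflow 2)
  14÷5 = 2 each, +1 to first 4
Round 3: Ashgrove=14 Briarlake=10 Elkhorn=11 Greywater=12 Ironridge=8 → close Ashgrove (overflow 4)
  14÷4 = 3 each, +1 to first 2
Round 4: Briarlake=14 Elkhorn=15 Greywater=15 Ironridge=11 → close Elkhorn (overflow 8)
  15÷3 = 5 each, +1 to first 0
Round 5: Briarlake=19 Greywater=20 Ironridge=16 → close Ironridge (overflow 11)
  16÷2 = 8 each, +1 to first 0
Round 6: Briarlake=27 Greywater=28 → close Greywater (overflow 13)
  28÷1 = 28 each, +1 to first 0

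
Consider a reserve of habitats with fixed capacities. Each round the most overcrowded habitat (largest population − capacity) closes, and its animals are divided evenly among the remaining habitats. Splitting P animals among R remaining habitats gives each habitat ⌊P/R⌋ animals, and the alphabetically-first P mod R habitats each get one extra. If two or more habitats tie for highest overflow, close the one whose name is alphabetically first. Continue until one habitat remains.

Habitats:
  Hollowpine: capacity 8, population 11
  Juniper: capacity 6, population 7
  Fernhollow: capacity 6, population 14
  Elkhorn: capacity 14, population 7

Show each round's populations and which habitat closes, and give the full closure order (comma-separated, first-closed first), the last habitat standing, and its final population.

Closure order: Fernhollow, Hollowpine, Juniper
Last habitat: Elkhorn with 39 animals

Round 1: Elkhorn=7 Fernhollow=14 Hollowpine=11 Juniper=7 → close Fernhollow (overflow 8)
  14÷3 = 4 each, +1 to first 2
Round 2: Elkhorn=12 Hollowpine=16 Juniper=11 → close Hollowpine (overflow 8)
  16÷2 = 8 each, +1 to first 0
Round 3: Elkhorn=20 Juniper=19 → close Juniper (overflow 13)
  19÷1 = 19 each, +1 to first 0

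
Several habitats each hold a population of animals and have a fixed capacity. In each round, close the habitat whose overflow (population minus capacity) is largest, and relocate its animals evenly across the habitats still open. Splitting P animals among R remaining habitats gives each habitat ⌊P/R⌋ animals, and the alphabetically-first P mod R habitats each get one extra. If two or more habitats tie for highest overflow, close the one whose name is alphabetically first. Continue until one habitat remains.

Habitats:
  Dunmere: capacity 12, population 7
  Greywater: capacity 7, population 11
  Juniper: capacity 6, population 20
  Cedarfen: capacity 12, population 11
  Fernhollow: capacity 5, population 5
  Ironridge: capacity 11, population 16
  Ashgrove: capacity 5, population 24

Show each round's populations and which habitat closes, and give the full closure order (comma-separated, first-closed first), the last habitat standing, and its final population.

Round 1: Ashgrove=24 Cedarfen=11 Dunmere=7 Fernhollow=5 Greywater=11 Ironridge=16 Juniper=20 → close Ashgrove (overflow 19)
  24÷6 = 4 each, +1 to first 0
Round 2: Cedarfen=15 Dunmere=11 Fernhollow=9 Greywater=15 Ironridge=20 Juniper=24 → close Juniper (overflow 18)
  24÷5 = 4 each, +1 to first 4
Round 3: Cedarfen=20 Dunmere=16 Fernhollow=14 Greywater=20 Ironridge=24 → close Greywater (overflow 13)
  20÷4 = 5 each, +1 to first 0
Round 4: Cedarfen=25 Dunmere=21 Fernhollow=19 Ironridge=29 → close Ironridge (overflow 18)
  29÷3 = 9 each, +1 to first 2
Round 5: Cedarfen=35 Dunmere=31 Fernhollow=28 → close Cedarfen (overflow 23)
  35÷2 = 17 each, +1 to first 1
Round 6: Dunmere=49 Fernhollow=45 → close Fernhollow (overflow 40)
  45÷1 = 45 each, +1 to first 0

Closure order: Ashgrove, Juniper, Greywater, Ironridge, Cedarfen, Fernhollow
Last habitat: Dunmere with 94 animals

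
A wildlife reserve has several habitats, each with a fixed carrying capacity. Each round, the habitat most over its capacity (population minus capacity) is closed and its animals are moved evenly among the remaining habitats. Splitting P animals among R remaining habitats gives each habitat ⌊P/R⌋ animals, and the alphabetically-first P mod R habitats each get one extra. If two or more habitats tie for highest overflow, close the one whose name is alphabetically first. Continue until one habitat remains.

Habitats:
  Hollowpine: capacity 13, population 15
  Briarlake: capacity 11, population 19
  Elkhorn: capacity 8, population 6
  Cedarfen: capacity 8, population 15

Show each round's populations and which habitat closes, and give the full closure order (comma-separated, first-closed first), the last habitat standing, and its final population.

Closure order: Briarlake, Cedarfen, Hollowpine
Last habitat: Elkhorn with 55 animals

Round 1: Briarlake=19 Cedarfen=15 Elkhorn=6 Hollowpine=15 → close Briarlake (overflow 8)
  19÷3 = 6 each, +1 to first 1
Round 2: Cedarfen=22 Elkhorn=12 Hollowpine=21 → close Cedarfen (overflow 14)
  22÷2 = 11 each, +1 to first 0
Round 3: Elkhorn=23 Hollowpine=32 → close Hollowpine (overflow 19)
  32÷1 = 32 each, +1 to first 0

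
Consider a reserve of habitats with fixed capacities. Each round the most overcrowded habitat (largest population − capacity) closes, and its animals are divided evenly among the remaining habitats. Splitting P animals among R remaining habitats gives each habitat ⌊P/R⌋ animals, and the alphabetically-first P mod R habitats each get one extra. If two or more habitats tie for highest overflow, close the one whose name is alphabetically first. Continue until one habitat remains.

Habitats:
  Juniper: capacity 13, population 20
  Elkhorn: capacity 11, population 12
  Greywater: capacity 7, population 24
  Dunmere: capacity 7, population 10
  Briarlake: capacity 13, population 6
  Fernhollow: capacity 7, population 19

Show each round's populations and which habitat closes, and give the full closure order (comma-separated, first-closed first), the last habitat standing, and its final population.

Round 1: Briarlake=6 Dunmere=10 Elkhorn=12 Fernhollow=19 Greywater=24 Juniper=20 → close Greywater (overflow 17)
  24÷5 = 4 each, +1 to first 4
Round 2: Briarlake=11 Dunmere=15 Elkhorn=17 Fernhollow=24 Juniper=24 → close Fernhollow (overflow 17)
  24÷4 = 6 each, +1 to first 0
Round 3: Briarlake=17 Dunmere=21 Elkhorn=23 Juniper=30 → close Juniper (overflow 17)
  30÷3 = 10 each, +1 to first 0
Round 4: Briarlake=27 Dunmere=31 Elkhorn=33 → close Dunmere (overflow 24)
  31÷2 = 15 each, +1 to first 1
Round 5: Briarlake=43 Elkhorn=48 → close Elkhorn (overflow 37)
  48÷1 = 48 each, +1 to first 0

Closure order: Greywater, Fernhollow, Juniper, Dunmere, Elkhorn
Last habitat: Briarlake with 91 animals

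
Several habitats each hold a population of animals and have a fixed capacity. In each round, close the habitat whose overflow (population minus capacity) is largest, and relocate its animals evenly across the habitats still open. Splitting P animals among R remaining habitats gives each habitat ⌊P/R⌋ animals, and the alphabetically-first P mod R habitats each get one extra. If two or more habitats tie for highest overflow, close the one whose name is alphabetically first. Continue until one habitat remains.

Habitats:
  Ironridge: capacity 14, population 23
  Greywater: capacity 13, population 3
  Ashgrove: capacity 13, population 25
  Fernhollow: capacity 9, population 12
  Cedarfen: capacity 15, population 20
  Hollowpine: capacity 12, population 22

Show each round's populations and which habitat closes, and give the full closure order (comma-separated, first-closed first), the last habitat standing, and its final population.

Round 1: Ashgrove=25 Cedarfen=20 Fernhollow=12 Greywater=3 Hollowpine=22 Ironridge=23 → close Ashgrove (overflow 12)
  25÷5 = 5 each, +1 to first 0
Round 2: Cedarfen=25 Fernhollow=17 Greywater=8 Hollowpine=27 Ironridge=28 → close Hollowpine (overflow 15)
  27÷4 = 6 each, +1 to first 3
Round 3: Cedarfen=32 Fernhollow=24 Greywater=15 Ironridge=34 → close Ironridge (overflow 20)
  34÷3 = 11 each, +1 to first 1
Round 4: Cedarfen=44 Fernhollow=35 Greywater=26 → close Cedarfen (overflow 29)
  44÷2 = 22 each, +1 to first 0
Round 5: Fernhollow=57 Greywater=48 → close Fernhollow (overflow 48)
  57÷1 = 57 each, +1 to first 0

Closure order: Ashgrove, Hollowpine, Ironridge, Cedarfen, Fernhollow
Last habitat: Greywater with 105 animals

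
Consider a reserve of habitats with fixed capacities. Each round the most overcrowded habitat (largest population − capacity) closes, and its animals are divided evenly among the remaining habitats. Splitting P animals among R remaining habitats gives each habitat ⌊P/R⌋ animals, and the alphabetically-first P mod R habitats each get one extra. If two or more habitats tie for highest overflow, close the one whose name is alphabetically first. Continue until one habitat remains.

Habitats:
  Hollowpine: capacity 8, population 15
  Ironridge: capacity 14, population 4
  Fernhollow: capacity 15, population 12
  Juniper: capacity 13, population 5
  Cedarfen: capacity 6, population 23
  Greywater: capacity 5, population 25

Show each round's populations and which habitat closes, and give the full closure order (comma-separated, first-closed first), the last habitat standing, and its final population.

Round 1: Cedarfen=23 Fernhollow=12 Greywater=25 Hollowpine=15 Ironridge=4 Juniper=5 → close Greywater (overflow 20)
  25÷5 = 5 each, +1 to first 0
Round 2: Cedarfen=28 Fernhollow=17 Hollowpine=20 Ironridge=9 Juniper=10 → close Cedarfen (overflow 22)
  28÷4 = 7 each, +1 to first 0
Round 3: Fernhollow=24 Hollowpine=27 Ironridge=16 Juniper=17 → close Hollowpine (overflow 19)
  27÷3 = 9 each, +1 to first 0
Round 4: Fernhollow=33 Ironridge=25 Juniper=26 → close Fernhollow (overflow 18)
  33÷2 = 16 each, +1 to first 1
Round 5: Ironridge=42 Juniper=42 → close Juniper (overflow 29)
  42÷1 = 42 each, +1 to first 0

Closure order: Greywater, Cedarfen, Hollowpine, Fernhollow, Juniper
Last habitat: Ironridge with 84 animals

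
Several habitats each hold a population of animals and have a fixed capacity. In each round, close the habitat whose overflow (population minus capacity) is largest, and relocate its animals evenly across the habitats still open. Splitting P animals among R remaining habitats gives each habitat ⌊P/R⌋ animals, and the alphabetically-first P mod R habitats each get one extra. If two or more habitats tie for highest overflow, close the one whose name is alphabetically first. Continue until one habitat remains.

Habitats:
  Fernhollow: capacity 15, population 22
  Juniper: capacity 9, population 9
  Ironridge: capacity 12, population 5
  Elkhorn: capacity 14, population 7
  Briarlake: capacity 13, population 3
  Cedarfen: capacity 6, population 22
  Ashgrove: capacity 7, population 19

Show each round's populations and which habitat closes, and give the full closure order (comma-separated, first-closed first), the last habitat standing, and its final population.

Closure order: Cedarfen, Ashgrove, Fernhollow, Juniper, Elkhorn, Briarlake
Last habitat: Ironridge with 87 animals

Round 1: Ashgrove=19 Briarlake=3 Cedarfen=22 Elkhorn=7 Fernhollow=22 Ironridge=5 Juniper=9 → close Cedarfen (overflow 16)
  22÷6 = 3 each, +1 to first 4
Round 2: Ashgrove=23 Briarlake=7 Elkhorn=11 Fernhollow=26 Ironridge=8 Juniper=12 → close Ashgrove (overflow 16)
  23÷5 = 4 each, +1 to first 3
Round 3: Briarlake=12 Elkhorn=16 Fernhollow=31 Ironridge=12 Juniper=16 → close Fernhollow (overflow 16)
  31÷4 = 7 each, +1 to first 3
Round 4: Briarlake=20 Elkhorn=24 Ironridge=20 Juniper=23 → close Juniper (overflow 14)
  23÷3 = 7 each, +1 to first 2
Round 5: Briarlake=28 Elkhorn=32 Ironridge=27 → close Elkhorn (overflow 18)
  32÷2 = 16 each, +1 to first 0
Round 6: Briarlake=44 Ironridge=43 → close Briarlake (overflow 31)
  44÷1 = 44 each, +1 to first 0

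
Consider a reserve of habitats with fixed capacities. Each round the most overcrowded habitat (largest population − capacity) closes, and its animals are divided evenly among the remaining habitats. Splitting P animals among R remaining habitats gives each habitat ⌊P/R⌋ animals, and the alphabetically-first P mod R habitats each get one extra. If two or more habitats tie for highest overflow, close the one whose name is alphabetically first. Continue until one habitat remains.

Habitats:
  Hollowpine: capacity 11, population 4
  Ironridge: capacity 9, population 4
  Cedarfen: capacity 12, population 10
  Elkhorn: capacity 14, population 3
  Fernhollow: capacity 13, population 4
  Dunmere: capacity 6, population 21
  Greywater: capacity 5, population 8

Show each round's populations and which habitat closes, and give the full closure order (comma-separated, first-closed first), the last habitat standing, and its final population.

Closure order: Dunmere, Greywater, Cedarfen, Ironridge, Hollowpine, Elkhorn
Last habitat: Fernhollow with 54 animals

Round 1: Cedarfen=10 Dunmere=21 Elkhorn=3 Fernhollow=4 Greywater=8 Hollowpine=4 Ironridge=4 → close Dunmere (overflow 15)
  21÷6 = 3 each, +1 to first 3
Round 2: Cedarfen=14 Elkhorn=7 Fernhollow=8 Greywater=11 Hollowpine=7 Ironridge=7 → close Greywater (overflow 6)
  11÷5 = 2 each, +1 to first 1
Round 3: Cedarfen=17 Elkhorn=9 Fernhollow=10 Hollowpine=9 Ironridge=9 → close Cedarfen (overflow 5)
  17÷4 = 4 each, +1 to first 1
Round 4: Elkhorn=14 Fernhollow=14 Hollowpine=13 Ironridge=13 → close Ironridge (overflow 4)
  13÷3 = 4 each, +1 to first 1
Round 5: Elkhorn=19 Fernhollow=18 Hollowpine=17 → close Hollowpine (overflow 6)
  17÷2 = 8 each, +1 to first 1
Round 6: Elkhorn=28 Fernhollow=26 → close Elkhorn (overflow 14)
  28÷1 = 28 each, +1 to first 0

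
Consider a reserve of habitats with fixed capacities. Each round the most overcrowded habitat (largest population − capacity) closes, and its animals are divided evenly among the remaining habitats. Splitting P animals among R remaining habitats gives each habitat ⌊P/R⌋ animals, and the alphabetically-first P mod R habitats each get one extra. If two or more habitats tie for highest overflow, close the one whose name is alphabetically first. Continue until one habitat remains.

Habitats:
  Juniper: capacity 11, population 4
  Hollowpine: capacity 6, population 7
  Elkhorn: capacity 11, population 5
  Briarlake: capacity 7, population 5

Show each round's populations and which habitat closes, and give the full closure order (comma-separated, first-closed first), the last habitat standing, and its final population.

Closure order: Hollowpine, Briarlake, Elkhorn
Last habitat: Juniper with 21 animals

Round 1: Briarlake=5 Elkhorn=5 Hollowpine=7 Juniper=4 → close Hollowpine (overflow 1)
  7÷3 = 2 each, +1 to first 1
Round 2: Briarlake=8 Elkhorn=7 Juniper=6 → close Briarlake (overflow 1)
  8÷2 = 4 each, +1 to first 0
Round 3: Elkhorn=11 Juniper=10 → close Elkhorn (overflow 0)
  11÷1 = 11 each, +1 to first 0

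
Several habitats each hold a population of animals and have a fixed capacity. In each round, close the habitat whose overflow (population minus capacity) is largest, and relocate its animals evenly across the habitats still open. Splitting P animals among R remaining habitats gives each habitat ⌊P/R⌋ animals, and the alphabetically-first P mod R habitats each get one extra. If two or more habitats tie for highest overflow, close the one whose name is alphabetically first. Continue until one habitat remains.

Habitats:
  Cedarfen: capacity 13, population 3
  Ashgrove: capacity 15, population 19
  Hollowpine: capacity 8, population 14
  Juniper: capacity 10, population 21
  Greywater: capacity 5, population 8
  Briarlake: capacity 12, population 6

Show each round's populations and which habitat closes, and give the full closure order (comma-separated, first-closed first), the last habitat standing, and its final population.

Round 1: Ashgrove=19 Briarlake=6 Cedarfen=3 Greywater=8 Hollowpine=14 Juniper=21 → close Juniper (overflow 11)
  21÷5 = 4 each, +1 to first 1
Round 2: Ashgrove=24 Briarlake=10 Cedarfen=7 Greywater=12 Hollowpine=18 → close Hollowpine (overflow 10)
  18÷4 = 4 each, +1 to first 2
Round 3: Ashgrove=29 Briarlake=15 Cedarfen=11 Greywater=16 → close Ashgrove (overflow 14)
  29÷3 = 9 each, +1 to first 2
Round 4: Briarlake=25 Cedarfen=21 Greywater=25 → close Greywater (overflow 20)
  25÷2 = 12 each, +1 to first 1
Round 5: Briarlake=38 Cedarfen=33 → close Briarlake (overflow 26)
  38÷1 = 38 each, +1 to first 0

Closure order: Juniper, Hollowpine, Ashgrove, Greywater, Briarlake
Last habitat: Cedarfen with 71 animals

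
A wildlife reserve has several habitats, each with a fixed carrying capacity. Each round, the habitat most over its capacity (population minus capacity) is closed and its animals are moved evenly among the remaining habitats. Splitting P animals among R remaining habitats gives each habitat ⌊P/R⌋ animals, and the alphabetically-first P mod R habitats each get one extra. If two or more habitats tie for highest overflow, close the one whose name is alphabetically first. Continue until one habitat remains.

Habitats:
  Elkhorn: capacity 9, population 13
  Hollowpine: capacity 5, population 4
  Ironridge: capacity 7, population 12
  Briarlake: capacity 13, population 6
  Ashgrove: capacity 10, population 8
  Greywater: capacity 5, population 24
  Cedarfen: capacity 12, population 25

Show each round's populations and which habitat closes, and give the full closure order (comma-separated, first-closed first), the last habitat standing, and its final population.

Round 1: Ashgrove=8 Briarlake=6 Cedarfen=25 Elkhorn=13 Greywater=24 Hollowpine=4 Ironridge=12 → close Greywater (overflow 19)
  24÷6 = 4 each, +1 to first 0
Round 2: Ashgrove=12 Briarlake=10 Cedarfen=29 Elkhorn=17 Hollowpine=8 Ironridge=16 → close Cedarfen (overflow 17)
  29÷5 = 5 each, +1 to first 4
Round 3: Ashgrove=18 Briarlake=16 Elkhorn=23 Hollowpine=14 Ironridge=21 → close Elkhorn (overflow 14)
  23÷4 = 5 each, +1 to first 3
Round 4: Ashgrove=24 Briarlake=22 Hollowpine=20 Ironridge=26 → close Ironridge (overflow 19)
  26÷3 = 8 each, +1 to first 2
Round 5: Ashgrove=33 Briarlake=31 Hollowpine=28 → close Ashgrove (overflow 23)
  33÷2 = 16 each, +1 to first 1
Round 6: Briarlake=48 Hollowpine=44 → close Hollowpine (overflow 39)
  44÷1 = 44 each, +1 to first 0

Closure order: Greywater, Cedarfen, Elkhorn, Ironridge, Ashgrove, Hollowpine
Last habitat: Briarlake with 92 animals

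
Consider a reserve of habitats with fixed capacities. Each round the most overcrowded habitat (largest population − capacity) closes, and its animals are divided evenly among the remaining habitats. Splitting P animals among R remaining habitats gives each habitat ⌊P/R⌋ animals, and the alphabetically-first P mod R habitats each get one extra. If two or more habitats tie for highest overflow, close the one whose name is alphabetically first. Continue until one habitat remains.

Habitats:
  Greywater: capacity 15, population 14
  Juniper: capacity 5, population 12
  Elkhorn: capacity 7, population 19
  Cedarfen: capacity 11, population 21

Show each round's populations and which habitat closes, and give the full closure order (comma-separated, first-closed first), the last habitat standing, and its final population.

Round 1: Cedarfen=21 Elkhorn=19 Greywater=14 Juniper=12 → close Elkhorn (overflow 12)
  19÷3 = 6 each, +1 to first 1
Round 2: Cedarfen=28 Greywater=20 Juniper=18 → close Cedarfen (overflow 17)
  28÷2 = 14 each, +1 to first 0
Round 3: Greywater=34 Juniper=32 → close Juniper (overflow 27)
  32÷1 = 32 each, +1 to first 0

Closure order: Elkhorn, Cedarfen, Juniper
Last habitat: Greywater with 66 animals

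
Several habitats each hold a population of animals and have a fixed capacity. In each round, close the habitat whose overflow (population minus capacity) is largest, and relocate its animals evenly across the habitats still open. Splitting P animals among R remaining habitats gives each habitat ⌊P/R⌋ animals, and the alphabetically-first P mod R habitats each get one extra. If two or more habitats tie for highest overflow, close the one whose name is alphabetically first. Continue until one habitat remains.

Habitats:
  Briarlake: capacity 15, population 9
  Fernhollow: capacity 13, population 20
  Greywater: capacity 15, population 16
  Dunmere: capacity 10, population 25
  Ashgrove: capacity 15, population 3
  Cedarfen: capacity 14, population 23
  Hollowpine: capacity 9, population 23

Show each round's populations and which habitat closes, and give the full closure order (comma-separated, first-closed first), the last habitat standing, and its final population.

Closure order: Dunmere, Hollowpine, Cedarfen, Fernhollow, Greywater, Briarlake
Last habitat: Ashgrove with 119 animals

Round 1: Ashgrove=3 Briarlake=9 Cedarfen=23 Dunmere=25 Fernhollow=20 Greywater=16 Hollowpine=23 → close Dunmere (overflow 15)
  25÷6 = 4 each, +1 to first 1
Round 2: Ashgrove=8 Briarlake=13 Cedarfen=27 Fernhollow=24 Greywater=20 Hollowpine=27 → close Hollowpine (overflow 18)
  27÷5 = 5 each, +1 to first 2
Round 3: Ashgrove=14 Briarlake=19 Cedarfen=32 Fernhollow=29 Greywater=25 → close Cedarfen (overflow 18)
  32÷4 = 8 each, +1 to first 0
Round 4: Ashgrove=22 Briarlake=27 Fernhollow=37 Greywater=33 → close Fernhollow (overflow 24)
  37÷3 = 12 each, +1 to first 1
Round 5: Ashgrove=35 Briarlake=39 Greywater=45 → close Greywater (overflow 30)
  45÷2 = 22 each, +1 to first 1
Round 6: Ashgrove=58 Briarlake=61 → close Briarlake (overflow 46)
  61÷1 = 61 each, +1 to first 0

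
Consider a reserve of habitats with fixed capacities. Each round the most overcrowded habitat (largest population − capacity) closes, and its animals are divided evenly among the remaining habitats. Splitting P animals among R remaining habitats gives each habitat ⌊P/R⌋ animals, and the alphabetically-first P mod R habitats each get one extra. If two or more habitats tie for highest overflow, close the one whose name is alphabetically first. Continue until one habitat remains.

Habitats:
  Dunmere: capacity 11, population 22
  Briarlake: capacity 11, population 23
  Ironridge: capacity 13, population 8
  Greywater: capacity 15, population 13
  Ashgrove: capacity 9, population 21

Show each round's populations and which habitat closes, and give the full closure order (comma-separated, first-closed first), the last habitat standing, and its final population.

Round 1: Ashgrove=21 Briarlake=23 Dunmere=22 Greywater=13 Ironridge=8 → close Ashgrove (overflow 12)
  21÷4 = 5 each, +1 to first 1
Round 2: Briarlake=29 Dunmere=27 Greywater=18 Ironridge=13 → close Briarlake (overflow 18)
  29÷3 = 9 each, +1 to first 2
Round 3: Dunmere=37 Greywater=28 Ironridge=22 → close Dunmere (overflow 26)
  37÷2 = 18 each, +1 to first 1
Round 4: Greywater=47 Ironridge=40 → close Greywater (overflow 32)
  47÷1 = 47 each, +1 to first 0

Closure order: Ashgrove, Briarlake, Dunmere, Greywater
Last habitat: Ironridge with 87 animals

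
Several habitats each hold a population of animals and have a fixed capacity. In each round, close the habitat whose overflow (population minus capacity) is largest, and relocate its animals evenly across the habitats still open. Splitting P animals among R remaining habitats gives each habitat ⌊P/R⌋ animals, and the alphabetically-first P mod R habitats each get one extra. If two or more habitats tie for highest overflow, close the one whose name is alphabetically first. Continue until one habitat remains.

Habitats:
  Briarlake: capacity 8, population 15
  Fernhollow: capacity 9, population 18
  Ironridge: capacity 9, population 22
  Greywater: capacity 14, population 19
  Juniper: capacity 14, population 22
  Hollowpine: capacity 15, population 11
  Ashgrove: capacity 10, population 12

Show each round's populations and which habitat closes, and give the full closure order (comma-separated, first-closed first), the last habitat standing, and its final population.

Closure order: Ironridge, Fernhollow, Briarlake, Juniper, Greywater, Ashgrove
Last habitat: Hollowpine with 119 animals

Round 1: Ashgrove=12 Briarlake=15 Fernhollow=18 Greywater=19 Hollowpine=11 Ironridge=22 Juniper=22 → close Ironridge (overflow 13)
  22÷6 = 3 each, +1 to first 4
Round 2: Ashgrove=16 Briarlake=19 Fernhollow=22 Greywater=23 Hollowpine=14 Juniper=25 → close Fernhollow (overflow 13)
  22÷5 = 4 each, +1 to first 2
Round 3: Ashgrove=21 Briarlake=24 Greywater=27 Hollowpine=18 Juniper=29 → close Briarlake (overflow 16)
  24÷4 = 6 each, +1 to first 0
Round 4: Ashgrove=27 Greywater=33 Hollowpine=24 Juniper=35 → close Juniper (overflow 21)
  35÷3 = 11 each, +1 to first 2
Round 5: Ashgrove=39 Greywater=45 Hollowpine=35 → close Greywater (overflow 31)
  45÷2 = 22 each, +1 to first 1
Round 6: Ashgrove=62 Hollowpine=57 → close Ashgrove (overflow 52)
  62÷1 = 62 each, +1 to first 0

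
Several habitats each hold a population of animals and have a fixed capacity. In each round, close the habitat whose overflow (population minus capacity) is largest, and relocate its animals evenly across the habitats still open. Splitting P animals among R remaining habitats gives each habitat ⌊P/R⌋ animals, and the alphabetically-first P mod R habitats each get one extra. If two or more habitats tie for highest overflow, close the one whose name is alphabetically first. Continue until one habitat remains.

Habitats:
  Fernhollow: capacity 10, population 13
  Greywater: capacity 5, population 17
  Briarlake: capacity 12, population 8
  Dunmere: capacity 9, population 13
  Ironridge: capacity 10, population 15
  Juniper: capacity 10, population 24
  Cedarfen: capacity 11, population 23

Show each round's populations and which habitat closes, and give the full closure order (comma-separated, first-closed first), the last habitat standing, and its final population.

Closure order: Juniper, Cedarfen, Greywater, Dunmere, Ironridge, Fernhollow
Last habitat: Briarlake with 113 animals

Round 1: Briarlake=8 Cedarfen=23 Dunmere=13 Fernhollow=13 Greywater=17 Ironridge=15 Juniper=24 → close Juniper (overflow 14)
  24÷6 = 4 each, +1 to first 0
Round 2: Briarlake=12 Cedarfen=27 Dunmere=17 Fernhollow=17 Greywater=21 Ironridge=19 → close Cedarfen (overflow 16)
  27÷5 = 5 each, +1 to first 2
Round 3: Briarlake=18 Dunmere=23 Fernhollow=22 Greywater=26 Ironridge=24 → close Greywater (overflow 21)
  26÷4 = 6 each, +1 to first 2
Round 4: Briarlake=25 Dunmere=30 Fernhollow=28 Ironridge=30 → close Dunmere (overflow 21)
  30÷3 = 10 each, +1 to first 0
Round 5: Briarlake=35 Fernhollow=38 Ironridge=40 → close Ironridge (overflow 30)
  40÷2 = 20 each, +1 to first 0
Round 6: Briarlake=55 Fernhollow=58 → close Fernhollow (overflow 48)
  58÷1 = 58 each, +1 to first 0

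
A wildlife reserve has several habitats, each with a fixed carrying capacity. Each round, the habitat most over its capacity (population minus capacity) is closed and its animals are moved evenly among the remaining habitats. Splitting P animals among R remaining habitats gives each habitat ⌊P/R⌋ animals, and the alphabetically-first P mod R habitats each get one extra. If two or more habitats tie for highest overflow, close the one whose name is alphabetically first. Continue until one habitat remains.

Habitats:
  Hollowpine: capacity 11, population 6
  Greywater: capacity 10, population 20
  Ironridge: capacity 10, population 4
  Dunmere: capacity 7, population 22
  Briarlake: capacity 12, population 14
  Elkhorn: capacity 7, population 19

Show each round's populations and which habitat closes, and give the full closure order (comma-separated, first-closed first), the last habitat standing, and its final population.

Closure order: Dunmere, Elkhorn, Greywater, Briarlake, Hollowpine
Last habitat: Ironridge with 85 animals

Round 1: Briarlake=14 Dunmere=22 Elkhorn=19 Greywater=20 Hollowpine=6 Ironridge=4 → close Dunmere (overflow 15)
  22÷5 = 4 each, +1 to first 2
Round 2: Briarlake=19 Elkhorn=24 Greywater=24 Hollowpine=10 Ironridge=8 → close Elkhorn (overflow 17)
  24÷4 = 6 each, +1 to first 0
Round 3: Briarlake=25 Greywater=30 Hollowpine=16 Ironridge=14 → close Greywater (overflow 20)
  30÷3 = 10 each, +1 to first 0
Round 4: Briarlake=35 Hollowpine=26 Ironridge=24 → close Briarlake (overflow 23)
  35÷2 = 17 each, +1 to first 1
Round 5: Hollowpine=44 Ironridge=41 → close Hollowpine (overflow 33)
  44÷1 = 44 each, +1 to first 0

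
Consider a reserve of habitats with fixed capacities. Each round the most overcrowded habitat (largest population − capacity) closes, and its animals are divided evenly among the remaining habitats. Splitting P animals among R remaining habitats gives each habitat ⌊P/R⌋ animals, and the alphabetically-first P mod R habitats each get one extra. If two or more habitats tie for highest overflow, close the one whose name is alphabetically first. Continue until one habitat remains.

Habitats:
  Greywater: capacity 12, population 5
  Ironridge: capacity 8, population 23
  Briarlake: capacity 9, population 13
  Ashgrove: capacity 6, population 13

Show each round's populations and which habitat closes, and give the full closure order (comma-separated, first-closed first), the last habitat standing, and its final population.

Closure order: Ironridge, Ashgrove, Briarlake
Last habitat: Greywater with 54 animals

Round 1: Ashgrove=13 Briarlake=13 Greywater=5 Ironridge=23 → close Ironridge (overflow 15)
  23÷3 = 7 each, +1 to first 2
Round 2: Ashgrove=21 Briarlake=21 Greywater=12 → close Ashgrove (overflow 15)
  21÷2 = 10 each, +1 to first 1
Round 3: Briarlake=32 Greywater=22 → close Briarlake (overflow 23)
  32÷1 = 32 each, +1 to first 0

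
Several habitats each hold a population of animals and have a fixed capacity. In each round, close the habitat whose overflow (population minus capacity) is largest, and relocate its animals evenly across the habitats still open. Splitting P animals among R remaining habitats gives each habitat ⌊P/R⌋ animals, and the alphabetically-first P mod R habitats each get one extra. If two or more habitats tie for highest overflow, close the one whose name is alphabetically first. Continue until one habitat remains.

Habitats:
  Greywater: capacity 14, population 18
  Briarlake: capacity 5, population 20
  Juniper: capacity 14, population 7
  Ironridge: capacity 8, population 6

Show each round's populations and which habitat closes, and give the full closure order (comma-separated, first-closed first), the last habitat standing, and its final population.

Closure order: Briarlake, Greywater, Ironridge
Last habitat: Juniper with 51 animals

Round 1: Briarlake=20 Greywater=18 Ironridge=6 Juniper=7 → close Briarlake (overflow 15)
  20÷3 = 6 each, +1 to first 2
Round 2: Greywater=25 Ironridge=13 Juniper=13 → close Greywater (overflow 11)
  25÷2 = 12 each, +1 to first 1
Round 3: Ironridge=26 Juniper=25 → close Ironridge (overflow 18)
  26÷1 = 26 each, +1 to first 0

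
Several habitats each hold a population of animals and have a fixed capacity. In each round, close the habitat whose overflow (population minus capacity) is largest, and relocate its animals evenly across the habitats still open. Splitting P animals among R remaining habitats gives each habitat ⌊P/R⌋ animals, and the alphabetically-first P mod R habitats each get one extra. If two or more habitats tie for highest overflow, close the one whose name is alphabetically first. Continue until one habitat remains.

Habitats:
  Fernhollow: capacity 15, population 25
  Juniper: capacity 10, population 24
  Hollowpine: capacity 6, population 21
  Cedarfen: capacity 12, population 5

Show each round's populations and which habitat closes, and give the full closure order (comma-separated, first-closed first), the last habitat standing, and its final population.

Round 1: Cedarfen=5 Fernhollow=25 Hollowpine=21 Juniper=24 → close Hollowpine (overflow 15)
  21÷3 = 7 each, +1 to first 0
Round 2: Cedarfen=12 Fernhollow=32 Juniper=31 → close Juniper (overflow 21)
  31÷2 = 15 each, +1 to first 1
Round 3: Cedarfen=28 Fernhollow=47 → close Fernhollow (overflow 32)
  47÷1 = 47 each, +1 to first 0

Closure order: Hollowpine, Juniper, Fernhollow
Last habitat: Cedarfen with 75 animals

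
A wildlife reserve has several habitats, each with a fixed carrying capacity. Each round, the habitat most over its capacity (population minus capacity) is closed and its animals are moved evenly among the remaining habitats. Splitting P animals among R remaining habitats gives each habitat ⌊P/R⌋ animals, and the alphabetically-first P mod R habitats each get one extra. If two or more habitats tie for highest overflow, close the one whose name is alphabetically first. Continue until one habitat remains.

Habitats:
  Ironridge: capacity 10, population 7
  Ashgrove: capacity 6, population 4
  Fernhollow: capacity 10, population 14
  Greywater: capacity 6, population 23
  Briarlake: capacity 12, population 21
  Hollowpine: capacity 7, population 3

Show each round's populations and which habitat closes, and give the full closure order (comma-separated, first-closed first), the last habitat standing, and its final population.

Round 1: Ashgrove=4 Briarlake=21 Fernhollow=14 Greywater=23 Hollowpine=3 Ironridge=7 → close Greywater (overflow 17)
  23÷5 = 4 each, +1 to first 3
Round 2: Ashgrove=9 Briarlake=26 Fernhollow=19 Hollowpine=7 Ironridge=11 → close Briarlake (overflow 14)
  26÷4 = 6 each, +1 to first 2
Round 3: Ashgrove=16 Fernhollow=26 Hollowpine=13 Ironridge=17 → close Fernhollow (overflow 16)
  26÷3 = 8 each, +1 to first 2
Round 4: Ashgrove=25 Hollowpine=22 Ironridge=25 → close Ashgrove (overflow 19)
  25÷2 = 12 each, +1 to first 1
Round 5: Hollowpine=35 Ironridge=37 → close Hollowpine (overflow 28)
  35÷1 = 35 each, +1 to first 0

Closure order: Greywater, Briarlake, Fernhollow, Ashgrove, Hollowpine
Last habitat: Ironridge with 72 animals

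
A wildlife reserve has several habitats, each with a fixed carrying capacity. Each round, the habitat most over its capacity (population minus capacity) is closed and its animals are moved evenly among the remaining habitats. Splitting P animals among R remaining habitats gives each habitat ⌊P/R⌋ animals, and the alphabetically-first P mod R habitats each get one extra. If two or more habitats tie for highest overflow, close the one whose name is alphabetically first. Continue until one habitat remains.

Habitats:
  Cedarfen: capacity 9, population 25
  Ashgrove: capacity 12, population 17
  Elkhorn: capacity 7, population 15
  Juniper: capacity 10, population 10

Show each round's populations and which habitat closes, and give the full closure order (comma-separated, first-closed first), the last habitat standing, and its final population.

Closure order: Cedarfen, Elkhorn, Ashgrove
Last habitat: Juniper with 67 animals

Round 1: Ashgrove=17 Cedarfen=25 Elkhorn=15 Juniper=10 → close Cedarfen (overflow 16)
  25÷3 = 8 each, +1 to first 1
Round 2: Ashgrove=26 Elkhorn=23 Juniper=18 → close Elkhorn (overflow 16)
  23÷2 = 11 each, +1 to first 1
Round 3: Ashgrove=38 Juniper=29 → close Ashgrove (overflow 26)
  38÷1 = 38 each, +1 to first 0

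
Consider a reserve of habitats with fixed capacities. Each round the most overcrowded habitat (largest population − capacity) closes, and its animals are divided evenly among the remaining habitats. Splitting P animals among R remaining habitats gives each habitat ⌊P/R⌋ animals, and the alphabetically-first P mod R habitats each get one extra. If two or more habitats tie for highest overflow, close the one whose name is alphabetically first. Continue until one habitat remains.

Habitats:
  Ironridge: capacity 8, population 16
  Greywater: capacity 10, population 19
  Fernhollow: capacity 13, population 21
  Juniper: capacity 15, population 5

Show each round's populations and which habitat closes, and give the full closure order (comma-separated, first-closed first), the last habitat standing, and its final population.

Round 1: Fernhollow=21 Greywater=19 Ironridge=16 Juniper=5 → close Greywater (overflow 9)
  19÷3 = 6 each, +1 to first 1
Round 2: Fernhollow=28 Ironridge=22 Juniper=11 → close Fernhollow (overflow 15)
  28÷2 = 14 each, +1 to first 0
Round 3: Ironridge=36 Juniper=25 → close Ironridge (overflow 28)
  36÷1 = 36 each, +1 to first 0

Closure order: Greywater, Fernhollow, Ironridge
Last habitat: Juniper with 61 animals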